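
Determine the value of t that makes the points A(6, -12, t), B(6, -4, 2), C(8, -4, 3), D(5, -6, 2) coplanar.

4

The points are coplanar iff AB · (AC × AD) = 0.
Expanding, this is linear in t: (4)t + (-16) = 0.
So t = 4.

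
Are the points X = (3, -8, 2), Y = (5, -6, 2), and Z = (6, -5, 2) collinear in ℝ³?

XY = (2, 2, 0), XZ = (3, 3, 0).
Each component of XZ is 3/2 times the corresponding component of XY, so XZ = 3/2·XY and the points are collinear.

Yes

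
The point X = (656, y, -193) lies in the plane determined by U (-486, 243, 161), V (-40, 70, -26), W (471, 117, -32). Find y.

-53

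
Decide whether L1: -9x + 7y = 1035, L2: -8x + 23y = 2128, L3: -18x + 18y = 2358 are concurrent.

Yes

The three lines meet at one point iff the augmented coefficient matrix [aᵢ bᵢ cᵢ] has rank < 3, i.e. its determinant vanishes.
Here the determinant is 0.
It vanishes, so the lines are concurrent at (-59, 72).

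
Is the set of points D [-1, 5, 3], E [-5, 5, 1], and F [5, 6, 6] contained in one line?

No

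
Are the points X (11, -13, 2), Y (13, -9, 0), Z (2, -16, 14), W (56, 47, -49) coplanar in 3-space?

Yes

A normal to the plane through X, Y, Z is n = XY × XZ = (42, -6, 30).
The plane has equation n·P = 600. For W: n·W = 600.
Equal, so W lies in the plane and all four are coplanar.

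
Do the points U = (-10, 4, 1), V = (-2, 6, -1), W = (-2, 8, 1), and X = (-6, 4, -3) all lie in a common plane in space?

No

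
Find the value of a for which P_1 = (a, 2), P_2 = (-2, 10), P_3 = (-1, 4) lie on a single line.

-2/3

Collinearity: (P_1 − P_2) must be parallel to (P_3 − P_2) = (1, -6).
Cross-multiplying the components: (a − (-2))·(-6) = (-8)·(1).
Solving gives a = -2/3.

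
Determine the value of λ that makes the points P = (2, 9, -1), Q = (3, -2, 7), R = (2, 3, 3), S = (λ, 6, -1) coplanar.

-1

Coplanarity ⇔ det[PQ; PR; PS] = 0.
Expanding, this is linear in λ: (4)λ + (4) = 0.
So λ = -1.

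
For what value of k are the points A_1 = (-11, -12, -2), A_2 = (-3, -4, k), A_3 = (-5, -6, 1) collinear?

Direction A_1A_3 = (6, 6, 3). From the x-coordinate of A_2, the parameter along the line is τ = (-3 − (-11))/6 = 4/3.
Then k = (-2) + 4/3·(3) = 2.

2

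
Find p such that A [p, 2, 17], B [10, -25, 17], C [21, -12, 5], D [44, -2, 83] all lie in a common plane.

The points are coplanar iff AB · (AC × AD) = 0.
Expanding, this is linear in p: (-1134)p + (41958) = 0.
So p = 37.

37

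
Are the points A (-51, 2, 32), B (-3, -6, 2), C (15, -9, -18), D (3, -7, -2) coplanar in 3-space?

The four points are coplanar iff the 3×3 determinant with rows AB, AC, AD is zero.
Rows: (48, -8, -30), (66, -11, -50), (54, -9, -34).
Expanding along the first row: (48)(-76) − (-8)(456) + (-30)(0) = 0.
Zero determinant ⇒ coplanar.

Yes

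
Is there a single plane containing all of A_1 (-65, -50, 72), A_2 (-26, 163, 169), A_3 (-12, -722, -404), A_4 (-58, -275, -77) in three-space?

With A_1 as base: A_1A_2 = (39, 213, 97), A_1A_3 = (53, -672, -476), A_1A_4 = (7, -225, -149).
A_1A_3 × A_1A_4 = (-6972, 4565, -7221).
A_1A_2 · (A_1A_3 × A_1A_4) = 0.
The scalar triple product vanishes, so the four points are coplanar.

Yes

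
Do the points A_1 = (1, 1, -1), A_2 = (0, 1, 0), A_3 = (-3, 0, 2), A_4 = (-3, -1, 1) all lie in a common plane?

Yes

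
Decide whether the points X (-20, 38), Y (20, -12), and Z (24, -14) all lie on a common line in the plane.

XY = (40, -50), XZ = (44, -52).
Twice the signed area of △XYZ is (40)(-52) − (-50)(44) = 120.
The area is nonzero, so the three points are not collinear.

No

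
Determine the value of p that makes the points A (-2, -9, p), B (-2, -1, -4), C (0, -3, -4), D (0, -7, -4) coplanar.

-4

Coplanarity ⇔ det[AB; AC; AD] = 0.
Expanding, this is linear in p: (8)p + (32) = 0.
So p = -4.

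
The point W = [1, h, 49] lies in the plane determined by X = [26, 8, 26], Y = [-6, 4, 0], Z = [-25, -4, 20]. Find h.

-2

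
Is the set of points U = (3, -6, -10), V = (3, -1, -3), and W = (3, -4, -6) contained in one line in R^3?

UV = (0, 5, 7), UW = (0, 2, 4).
UV × UW = (6, 0, 0).
The cross product is nonzero, so the points do not lie on one line.

No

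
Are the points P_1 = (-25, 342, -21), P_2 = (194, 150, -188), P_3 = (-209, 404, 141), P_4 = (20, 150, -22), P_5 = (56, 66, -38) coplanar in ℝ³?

Yes

The plane through P_1, P_2, P_3 has normal n = P_1P_2 × P_1P_3 = (-20750, -4750, -21750) and equation n·P = -649000.
Checking the remaining points: n·P_4 = -649000, n·P_5 = -649000.
All equal -649000, so all 5 points lie in one plane.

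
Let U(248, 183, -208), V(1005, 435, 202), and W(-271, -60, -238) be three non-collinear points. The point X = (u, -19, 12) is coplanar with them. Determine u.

-42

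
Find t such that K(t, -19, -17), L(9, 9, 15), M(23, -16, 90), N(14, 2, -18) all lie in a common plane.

Coplanarity ⇔ det[KL; KM; KN] = 0.
Expanding, this is linear in t: (-1350)t + (36450) = 0.
So t = 27.

27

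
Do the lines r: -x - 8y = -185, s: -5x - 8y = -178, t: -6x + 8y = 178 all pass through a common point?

The three lines meet at one point iff the augmented coefficient matrix [aᵢ bᵢ cᵢ] has rank < 3, i.e. its determinant vanishes.
Here the determinant is 616.
Nonzero, so no common point exists.

No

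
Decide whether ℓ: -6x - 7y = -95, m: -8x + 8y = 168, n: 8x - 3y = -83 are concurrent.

Lines aᵢx + bᵢy = cᵢ with pairwise distinct directions are concurrent exactly when det[aᵢ bᵢ cᵢ] = 0.
Here the determinant is 0.
It vanishes, so the lines are concurrent at (-4, 17).

Yes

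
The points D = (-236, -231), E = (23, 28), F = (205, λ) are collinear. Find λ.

The three points are collinear iff det[DE; DF] = 0.
This determinant is linear in λ: (259)λ + (-54390) = 0, so λ = 210.

210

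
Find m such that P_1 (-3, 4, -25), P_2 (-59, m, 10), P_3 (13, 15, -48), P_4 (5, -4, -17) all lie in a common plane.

-3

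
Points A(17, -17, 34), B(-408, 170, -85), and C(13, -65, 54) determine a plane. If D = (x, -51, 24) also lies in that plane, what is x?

A normal to the plane is n = AB × AC = (-1972, 8976, 21148).
D lies in the plane iff n · AD = 0.
This gives (-1972)x + (-483140) = 0, so x = -245.

-245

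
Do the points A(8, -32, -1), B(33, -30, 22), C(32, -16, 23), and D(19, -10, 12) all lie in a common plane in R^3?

Yes

The four points are coplanar iff the 3×3 determinant with rows AB, AC, AD is zero.
Rows: (25, 2, 23), (24, 16, 24), (11, 22, 13).
Expanding along the first row: (25)(-320) − (2)(48) + (23)(352) = 0.
Zero determinant ⇒ coplanar.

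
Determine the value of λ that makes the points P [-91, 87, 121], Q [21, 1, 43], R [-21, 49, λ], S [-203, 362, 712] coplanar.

Normal to plane PQS: n = (-29376, -57456, 21168); plane equation n·X = 235872.
Requiring n·R = 235872: (21168)λ + (-2198448) = 235872.
So λ = 115.

115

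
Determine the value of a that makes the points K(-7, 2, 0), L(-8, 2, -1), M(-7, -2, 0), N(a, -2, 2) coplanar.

-5

Normal to plane KLM: n = (-4, 0, 4); plane equation n·P = 28.
Requiring n·N = 28: (-4)a + (8) = 28.
So a = -5.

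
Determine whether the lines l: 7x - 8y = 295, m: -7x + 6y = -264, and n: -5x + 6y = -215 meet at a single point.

No

Intersecting l and m: solving the 2×2 system gives (x, y) = (171/7, -31/2).
Substitute into n: (-5)(171/7) + (6)(-31/2) = -1506/7.
But n requires -215 ≠ -1506/7, so the three lines have no common point.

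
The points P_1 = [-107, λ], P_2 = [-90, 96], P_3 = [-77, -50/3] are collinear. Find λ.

730/3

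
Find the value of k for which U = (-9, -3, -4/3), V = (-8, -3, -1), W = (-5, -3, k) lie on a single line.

0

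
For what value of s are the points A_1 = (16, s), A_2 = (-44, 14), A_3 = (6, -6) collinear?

Collinearity: (A_1 − A_2) must be parallel to (A_3 − A_2) = (50, -20).
Cross-multiplying the components: (s − 14)·(50) = (60)·(-20).
Solving gives s = -10.

-10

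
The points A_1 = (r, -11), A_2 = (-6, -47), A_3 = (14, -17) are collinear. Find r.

18

Collinearity: (A_1 − A_2) must be parallel to (A_3 − A_2) = (20, 30).
Cross-multiplying the components: (r − (-6))·(30) = (36)·(20).
Solving gives r = 18.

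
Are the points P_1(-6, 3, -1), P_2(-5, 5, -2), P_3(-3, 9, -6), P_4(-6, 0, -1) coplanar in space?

With P_1 as base: P_1P_2 = (1, 2, -1), P_1P_3 = (3, 6, -5), P_1P_4 = (0, -3, 0).
P_1P_3 × P_1P_4 = (-15, 0, -9).
P_1P_2 · (P_1P_3 × P_1P_4) = -6.
Since -6 ≠ 0, the four points are not coplanar.

No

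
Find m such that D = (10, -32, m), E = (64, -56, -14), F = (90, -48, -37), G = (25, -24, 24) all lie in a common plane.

The points are coplanar iff DE · (DF × DG) = 0.
Expanding, this is linear in m: (-1144)m + (42328) = 0.
So m = 37.

37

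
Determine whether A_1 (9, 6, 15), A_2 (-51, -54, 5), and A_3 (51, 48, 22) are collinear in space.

Yes

A_1A_2 = (-60, -60, -10), A_1A_3 = (42, 42, 7).
A_1A_2 × A_1A_3 = (0, 0, 0).
The cross product vanishes, so the three points are collinear.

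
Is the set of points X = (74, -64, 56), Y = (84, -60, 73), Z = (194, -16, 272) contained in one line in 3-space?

XY = (10, 4, 17), XZ = (120, 48, 216).
Comparing components 2 and 3: (4)(216) − (17)(48) = 48 ≠ 0, so XY and XZ are not parallel and the points are not collinear.

No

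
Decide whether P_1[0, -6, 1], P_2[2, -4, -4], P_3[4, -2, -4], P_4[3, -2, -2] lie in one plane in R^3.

No

The four points are coplanar iff the 3×3 determinant with rows P_1P_2, P_1P_3, P_1P_4 is zero.
Rows: (2, 2, -5), (4, 4, -5), (3, 4, -3).
Expanding along the first row: (2)(8) − (2)(3) + (-5)(4) = -10.
Nonzero ⇒ not coplanar.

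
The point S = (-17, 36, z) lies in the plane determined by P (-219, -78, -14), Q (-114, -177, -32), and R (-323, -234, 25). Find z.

-74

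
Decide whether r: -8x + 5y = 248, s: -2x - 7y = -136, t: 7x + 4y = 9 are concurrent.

Lines aᵢx + bᵢy = cᵢ with pairwise distinct directions are concurrent exactly when det[aᵢ bᵢ cᵢ] = 0.
Here the determinant is 1650.
Nonzero, so no common point exists.

No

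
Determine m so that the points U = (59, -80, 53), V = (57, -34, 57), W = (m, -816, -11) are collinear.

91

Direction UV = (-2, 46, 4). From the y-coordinate of W, the parameter along the line is τ = (-816 − (-80))/46 = -16.
Then m = 59 + (-16)·(-2) = 91.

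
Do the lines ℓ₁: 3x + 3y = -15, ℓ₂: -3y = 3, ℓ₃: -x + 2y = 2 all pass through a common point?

Intersecting ℓ₁ and ℓ₂: solving the 2×2 system gives (x, y) = (-4, -1).
Substitute into ℓ₃: (-1)(-4) + (2)(-1) = 2.
This equals 2, so (-4, -1) lies on all three lines and they are concurrent.

Yes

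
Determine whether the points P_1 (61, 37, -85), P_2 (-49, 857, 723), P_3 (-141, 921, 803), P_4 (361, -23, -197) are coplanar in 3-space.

With P_1 as base: P_1P_2 = (-110, 820, 808), P_1P_3 = (-202, 884, 888), P_1P_4 = (300, -60, -112).
P_1P_3 × P_1P_4 = (-45728, 243776, -253080).
P_1P_2 · (P_1P_3 × P_1P_4) = 437760.
Since 437760 ≠ 0, the four points are not coplanar.

No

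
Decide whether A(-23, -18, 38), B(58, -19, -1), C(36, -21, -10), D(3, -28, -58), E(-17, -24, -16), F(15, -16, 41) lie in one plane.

Yes

The plane through A, B, C has normal n = AB × AC = (-69, 1587, -184) and equation n·P = -33971.
Checking the remaining points: n·D = -33971, n·E = -33971, n·F = -33971.
All equal -33971, so all 6 points lie in one plane.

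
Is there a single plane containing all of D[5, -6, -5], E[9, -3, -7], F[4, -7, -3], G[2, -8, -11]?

No

The four points are coplanar iff the 3×3 determinant with rows DE, DF, DG is zero.
Rows: (4, 3, -2), (-1, -1, 2), (-3, -2, -6).
Expanding along the first row: (4)(10) − (3)(12) + (-2)(-1) = 6.
Nonzero ⇒ not coplanar.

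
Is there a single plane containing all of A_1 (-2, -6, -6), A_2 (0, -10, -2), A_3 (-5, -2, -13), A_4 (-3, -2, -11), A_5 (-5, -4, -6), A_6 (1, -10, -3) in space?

No

The plane through A_1, A_2, A_3 has normal n = A_1A_2 × A_1A_3 = (12, 2, -4) and equation n·P = -12.
Checking the remaining points: n·A_4 = 4, n·A_5 = -44, n·A_6 = 4.
Since n·A_4 = 4 ≠ -12, A_4 is off the plane and the points are not all coplanar.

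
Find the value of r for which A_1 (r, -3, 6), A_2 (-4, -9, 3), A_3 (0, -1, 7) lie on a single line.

-1

Collinearity requires A_1A_2 × A_1A_3 = 0; each component is linear in r.
The y-component gives (4)r + (4) = 0, so r = -1.
The remaining components then also vanish.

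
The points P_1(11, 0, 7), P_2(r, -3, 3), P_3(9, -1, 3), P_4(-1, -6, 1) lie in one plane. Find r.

Normal to plane P_1P_3P_4: n = (-18, 36, 0); plane equation n·P = -198.
Requiring n·P_2 = -198: (-18)r + (-108) = -198.
So r = 5.

5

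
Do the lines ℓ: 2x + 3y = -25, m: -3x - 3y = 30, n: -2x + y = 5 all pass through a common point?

The three lines meet at one point iff the augmented coefficient matrix [aᵢ bᵢ cᵢ] has rank < 3, i.e. its determinant vanishes.
Here the determinant is 0.
It vanishes, so the lines are concurrent at (-5, -5).

Yes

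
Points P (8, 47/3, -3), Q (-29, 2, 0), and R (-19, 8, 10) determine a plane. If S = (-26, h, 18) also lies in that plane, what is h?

A normal to the plane is n = PQ × PR = (-464/3, 400, -256/3).
S lies in the plane iff n · PS = 0.
This gives (400)h + (-2800) = 0, so h = 7.

7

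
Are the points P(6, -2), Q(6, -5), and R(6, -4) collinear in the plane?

PQ = (0, -3), PR = (0, -2).
Twice the signed area of △PQR is (0)(-2) − (-3)(0) = 0.
The triangle is degenerate (zero area), so the points are collinear.

Yes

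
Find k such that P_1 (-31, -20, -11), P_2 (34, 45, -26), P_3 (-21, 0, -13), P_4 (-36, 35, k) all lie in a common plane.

Normal to plane P_1P_2P_3: n = (170, -20, 650); plane equation n·P = -12020.
Requiring n·P_4 = -12020: (650)k + (-6820) = -12020.
So k = -8.

-8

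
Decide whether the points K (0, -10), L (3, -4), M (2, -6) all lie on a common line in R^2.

Yes

KL = (3, 6), KM = (2, 4).
det[KL; KM] = (3)(4) − (6)(2) = 0.
The determinant is zero, so the points are collinear.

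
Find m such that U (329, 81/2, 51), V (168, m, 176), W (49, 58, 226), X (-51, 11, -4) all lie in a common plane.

55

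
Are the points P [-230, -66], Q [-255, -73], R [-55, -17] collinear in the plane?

PQ = (-25, -7), PR = (175, 49).
Checking proportionality: PR = -7·PQ, so the vectors are parallel and the points are collinear.

Yes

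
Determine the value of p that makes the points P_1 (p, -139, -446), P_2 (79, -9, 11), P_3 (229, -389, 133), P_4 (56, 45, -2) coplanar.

Coplanarity ⇔ det[P_1P_2; P_1P_3; P_1P_4] = 0.
Expanding, this is linear in p: (1648)p + (-533952) = 0.
So p = 324.

324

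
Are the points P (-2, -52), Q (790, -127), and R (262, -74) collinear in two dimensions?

No

PQ = (792, -75), PR = (264, -22).
Twice the signed area of △PQR is (792)(-22) − (-75)(264) = 2376.
The area is nonzero, so the three points are not collinear.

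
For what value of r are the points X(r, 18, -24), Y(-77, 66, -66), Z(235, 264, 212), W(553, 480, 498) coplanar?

-11

The points are coplanar iff XY · (XZ × XW) = 0.
Expanding, this is linear in r: (3420)r + (37620) = 0.
So r = -11.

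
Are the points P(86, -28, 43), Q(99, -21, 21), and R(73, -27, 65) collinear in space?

No

PQ = (13, 7, -22), PR = (-13, 1, 22).
Comparing components 2 and 3: (7)(22) − (-22)(1) = 176 ≠ 0, so PQ and PR are not parallel and the points are not collinear.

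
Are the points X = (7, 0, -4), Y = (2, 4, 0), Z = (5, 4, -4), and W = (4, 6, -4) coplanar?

Yes

A normal to the plane through X, Y, Z is n = XY × XZ = (-16, -8, -12).
The plane has equation n·P = -64. For W: n·W = -64.
Equal, so W lies in the plane and all four are coplanar.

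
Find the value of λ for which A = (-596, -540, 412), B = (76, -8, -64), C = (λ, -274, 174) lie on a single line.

Collinearity requires AB × AC = 0; each component is linear in λ.
The y-component gives (-476)λ + (-123760) = 0, so λ = -260.
The remaining components then also vanish.

-260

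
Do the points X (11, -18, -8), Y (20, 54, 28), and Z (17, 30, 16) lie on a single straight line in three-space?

XY = (9, 72, 36), XZ = (6, 48, 24).
Each component of XZ is 2/3 times the corresponding component of XY, so XZ = 2/3·XY and the points are collinear.

Yes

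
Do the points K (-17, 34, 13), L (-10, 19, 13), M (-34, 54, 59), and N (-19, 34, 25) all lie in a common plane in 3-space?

With K as base: KL = (7, -15, 0), KM = (-17, 20, 46), KN = (-2, 0, 12).
KM × KN = (240, 112, 40).
KL · (KM × KN) = 0.
The scalar triple product vanishes, so the four points are coplanar.

Yes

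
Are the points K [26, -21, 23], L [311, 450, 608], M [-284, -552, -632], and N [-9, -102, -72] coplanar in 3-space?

The four points are coplanar iff the 3×3 determinant with rows KL, KM, KN is zero.
Rows: (285, 471, 585), (-310, -531, -655), (-35, -81, -95).
Expanding along the first row: (285)(-2610) − (471)(6525) + (585)(6525) = 0.
Zero determinant ⇒ coplanar.

Yes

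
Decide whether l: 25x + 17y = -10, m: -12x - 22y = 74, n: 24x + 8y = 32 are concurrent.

The three lines meet at one point iff the augmented coefficient matrix [aᵢ bᵢ cᵢ] has rank < 3, i.e. its determinant vanishes.
Here the determinant is 0.
It vanishes, so the lines are concurrent at (3, -5).

Yes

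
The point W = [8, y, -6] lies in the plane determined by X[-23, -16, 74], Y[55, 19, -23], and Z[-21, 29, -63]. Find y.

23/2

A normal to the plane is n = XY × XZ = (-430, 10492, 3440).
W lies in the plane iff n · XW = 0.
This gives (10492)y + (-120658) = 0, so y = 23/2.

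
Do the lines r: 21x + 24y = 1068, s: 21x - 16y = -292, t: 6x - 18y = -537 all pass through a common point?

Intersecting r and s: solving the 2×2 system gives (x, y) = (12, 34).
Substitute into t: (6)(12) + (-18)(34) = -540.
But t requires -537 ≠ -540, so the three lines have no common point.

No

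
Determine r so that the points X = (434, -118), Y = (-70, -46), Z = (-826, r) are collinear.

The three points are collinear iff det[XY; XZ] = 0.
This determinant is linear in r: (-504)r + (31248) = 0, so r = 62.

62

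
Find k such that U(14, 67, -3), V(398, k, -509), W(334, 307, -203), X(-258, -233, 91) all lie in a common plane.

19

Normal to plane UWX: n = (-37440, 24320, -30720); plane equation n·P = 1197440.
Requiring n·V = 1197440: (24320)k + (735360) = 1197440.
So k = 19.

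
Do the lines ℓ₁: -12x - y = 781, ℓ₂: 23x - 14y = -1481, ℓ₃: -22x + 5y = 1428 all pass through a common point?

No

Intersecting ℓ₁ and ℓ₂: solving the 2×2 system gives (x, y) = (-65, -1).
Substitute into ℓ₃: (-22)(-65) + (5)(-1) = 1425.
But ℓ₃ requires 1428 ≠ 1425, so the three lines have no common point.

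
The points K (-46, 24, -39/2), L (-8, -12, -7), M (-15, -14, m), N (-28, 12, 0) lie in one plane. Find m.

Coplanarity ⇔ det[KL; KM; KN] = 0.
Expanding, this is linear in m: (-192)m + (-6240) = 0.
So m = -65/2.

-65/2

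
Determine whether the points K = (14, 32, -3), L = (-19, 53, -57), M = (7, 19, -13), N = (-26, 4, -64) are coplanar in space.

A normal to the plane through K, L, M is n = KL × KM = (-912, 48, 576).
The plane has equation n·P = -12960. For N: n·N = -12960.
Equal, so N lies in the plane and all four are coplanar.

Yes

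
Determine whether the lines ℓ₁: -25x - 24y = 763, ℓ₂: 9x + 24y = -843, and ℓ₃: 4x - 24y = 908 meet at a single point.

Yes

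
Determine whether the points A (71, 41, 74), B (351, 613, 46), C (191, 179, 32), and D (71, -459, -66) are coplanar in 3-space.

A normal to the plane through A, B, C is n = AB × AC = (-20160, 8400, -30000).
The plane has equation n·P = -3306960. For D: n·D = -3306960.
Equal, so D lies in the plane and all four are coplanar.

Yes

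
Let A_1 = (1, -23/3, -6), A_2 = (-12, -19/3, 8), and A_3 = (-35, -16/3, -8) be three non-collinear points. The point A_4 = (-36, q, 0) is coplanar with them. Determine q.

A normal to the plane is n = A_1A_2 × A_1A_3 = (-106/3, -530, 53/3).
A_4 lies in the plane iff n · A_1A_4 = 0.
This gives (-530)q + (-2650) = 0, so q = -5.

-5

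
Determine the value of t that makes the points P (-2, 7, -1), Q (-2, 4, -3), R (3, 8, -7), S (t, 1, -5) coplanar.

The points are coplanar iff PQ · (PR × PS) = 0.
Expanding, this is linear in t: (20)t + (40) = 0.
So t = -2.

-2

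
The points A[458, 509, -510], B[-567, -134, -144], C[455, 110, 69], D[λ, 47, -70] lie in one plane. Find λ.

Coplanarity ⇔ det[AB; AC; AD] = 0.
Expanding, this is linear in λ: (-226263)λ + (9050520) = 0.
So λ = 40.

40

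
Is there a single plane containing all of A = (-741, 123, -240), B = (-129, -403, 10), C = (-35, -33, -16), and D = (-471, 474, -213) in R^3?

Yes

The four points are coplanar iff the 3×3 determinant with rows AB, AC, AD is zero.
Rows: (612, -526, 250), (706, -156, 224), (270, 351, 27).
Expanding along the first row: (612)(-82836) − (-526)(-41418) + (250)(289926) = 0.
Zero determinant ⇒ coplanar.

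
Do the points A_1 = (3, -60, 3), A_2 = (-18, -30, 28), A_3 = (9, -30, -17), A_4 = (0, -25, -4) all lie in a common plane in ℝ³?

No

The four points are coplanar iff the 3×3 determinant with rows A_1A_2, A_1A_3, A_1A_4 is zero.
Rows: (-21, 30, 25), (6, 30, -20), (-3, 35, -7).
Expanding along the first row: (-21)(490) − (30)(-102) + (25)(300) = 270.
Nonzero ⇒ not coplanar.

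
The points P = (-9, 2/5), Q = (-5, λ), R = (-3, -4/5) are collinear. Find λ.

-2/5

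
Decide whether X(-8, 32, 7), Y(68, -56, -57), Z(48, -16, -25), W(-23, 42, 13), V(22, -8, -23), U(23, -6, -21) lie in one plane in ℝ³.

The plane through X, Y, Z has normal n = XY × XZ = (-256, -1152, 1280) and equation n·P = -25856.
Checking the remaining points: n·W = -25856, n·V = -25856, n·U = -25856.
All equal -25856, so all 6 points lie in one plane.

Yes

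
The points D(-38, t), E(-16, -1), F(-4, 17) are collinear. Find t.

-34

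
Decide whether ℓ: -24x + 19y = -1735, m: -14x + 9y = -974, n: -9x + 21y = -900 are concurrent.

No

Intersecting ℓ and m: solving the 2×2 system gives (x, y) = (2891/50, -457/25).
Substitute into n: (-9)(2891/50) + (21)(-457/25) = -45213/50.
But n requires -900 ≠ -45213/50, so the three lines have no common point.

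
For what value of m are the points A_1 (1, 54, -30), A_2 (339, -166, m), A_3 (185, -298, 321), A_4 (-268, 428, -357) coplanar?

50

Coplanarity ⇔ det[A_1A_2; A_1A_3; A_1A_4] = 0.
Expanding, this is linear in m: (-25872)m + (1293600) = 0.
So m = 50.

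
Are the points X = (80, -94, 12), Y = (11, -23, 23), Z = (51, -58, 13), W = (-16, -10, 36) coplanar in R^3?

A normal to the plane through X, Y, Z is n = XY × XZ = (-325, -250, -425).
The plane has equation n·P = -7600. For W: n·W = -7600.
Equal, so W lies in the plane and all four are coplanar.

Yes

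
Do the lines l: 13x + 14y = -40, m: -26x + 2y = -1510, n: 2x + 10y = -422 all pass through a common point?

Intersecting l and m: solving the 2×2 system gives (x, y) = (54, -53).
Substitute into n: (2)(54) + (10)(-53) = -422.
This equals -422, so (54, -53) lies on all three lines and they are concurrent.

Yes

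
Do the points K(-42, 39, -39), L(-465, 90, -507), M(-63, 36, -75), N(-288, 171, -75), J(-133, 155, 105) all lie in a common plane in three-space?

The plane through K, L, M has normal n = KL × KM = (-3240, -5400, 2340) and equation n·P = -165780.
Checking the remaining points: n·N = -165780, n·J = -160380.
Since n·J = -160380 ≠ -165780, J is off the plane and the points are not all coplanar.

No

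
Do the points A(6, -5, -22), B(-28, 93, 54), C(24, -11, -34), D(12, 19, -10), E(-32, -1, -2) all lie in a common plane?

Yes

The plane through A, B, C has normal n = AB × AC = (-720, 960, -1560) and equation n·P = 25200.
Checking the remaining points: n·D = 25200, n·E = 25200.
All equal 25200, so all 5 points lie in one plane.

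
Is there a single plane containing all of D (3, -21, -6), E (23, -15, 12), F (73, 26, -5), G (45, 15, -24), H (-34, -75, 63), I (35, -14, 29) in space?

The plane through D, E, F has normal n = DE × DF = (-840, 1240, 520) and equation n·P = -31680.
Checking the remaining points: n·G = -31680, n·H = -31680, n·I = -31680.
All equal -31680, so all 6 points lie in one plane.

Yes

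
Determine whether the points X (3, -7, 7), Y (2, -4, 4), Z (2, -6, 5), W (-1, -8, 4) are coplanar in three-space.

No

With X as base: XY = (-1, 3, -3), XZ = (-1, 1, -2), XW = (-4, -1, -3).
XZ × XW = (-5, 5, 5).
XY · (XZ × XW) = 5.
Since 5 ≠ 0, the four points are not coplanar.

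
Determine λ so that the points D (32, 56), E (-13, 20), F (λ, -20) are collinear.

Collinearity: (F − D) must be parallel to (E − D) = (-45, -36).
Cross-multiplying the components: (λ − 32)·(-36) = (-76)·(-45).
Solving gives λ = -63.

-63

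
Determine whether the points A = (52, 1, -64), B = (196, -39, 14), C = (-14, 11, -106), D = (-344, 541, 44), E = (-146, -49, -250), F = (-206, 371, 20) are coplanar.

Yes

The plane through A, B, C has normal n = AB × AC = (900, 900, -1200) and equation n·P = 124500.
Checking the remaining points: n·D = 124500, n·E = 124500, n·F = 124500.
All equal 124500, so all 6 points lie in one plane.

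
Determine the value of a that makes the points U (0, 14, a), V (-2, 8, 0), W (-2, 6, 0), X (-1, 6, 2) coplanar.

4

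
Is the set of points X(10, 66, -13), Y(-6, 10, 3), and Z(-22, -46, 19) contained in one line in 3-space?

Yes

XY = (-16, -56, 16), XZ = (-32, -112, 32).
Each component of XZ is 2 times the corresponding component of XY, so XZ = 2·XY and the points are collinear.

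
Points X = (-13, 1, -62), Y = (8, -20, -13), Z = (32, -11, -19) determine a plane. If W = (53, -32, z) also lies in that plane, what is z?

30

A normal to the plane is n = XY × XZ = (-315, 1302, 693).
W lies in the plane iff n · XW = 0.
This gives (693)z + (-20790) = 0, so z = 30.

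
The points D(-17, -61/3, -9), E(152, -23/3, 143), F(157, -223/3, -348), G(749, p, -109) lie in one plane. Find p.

Normal to plane DEF: n = (3914, 83739, -11330); plane equation n·P = -1667261.
Requiring n·G = -1667261: (83739)p + (4166556) = -1667261.
So p = -209/3.

-209/3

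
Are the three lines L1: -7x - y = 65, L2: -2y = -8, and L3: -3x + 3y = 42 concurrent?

Intersecting L1 and L2: solving the 2×2 system gives (x, y) = (-69/7, 4).
Substitute into L3: (-3)(-69/7) + (3)(4) = 291/7.
But L3 requires 42 ≠ 291/7, so the three lines have no common point.

No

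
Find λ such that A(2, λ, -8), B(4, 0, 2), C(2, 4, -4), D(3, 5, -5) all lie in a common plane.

7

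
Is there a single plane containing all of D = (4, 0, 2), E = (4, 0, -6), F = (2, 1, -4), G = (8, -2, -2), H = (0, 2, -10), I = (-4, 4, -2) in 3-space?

Yes

The plane through D, E, F has normal n = DE × DF = (8, 16, 0) and equation n·P = 32.
Checking the remaining points: n·G = 32, n·H = 32, n·I = 32.
All equal 32, so all 6 points lie in one plane.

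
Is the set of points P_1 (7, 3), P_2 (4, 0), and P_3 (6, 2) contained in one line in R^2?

P_1P_2 = (-3, -3), P_1P_3 = (-1, -1).
Checking proportionality: P_1P_3 = 1/3·P_1P_2, so the vectors are parallel and the points are collinear.

Yes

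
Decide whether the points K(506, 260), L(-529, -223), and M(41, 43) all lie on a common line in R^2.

Yes

KL = (-1035, -483), KM = (-465, -217).
Checking proportionality: KM = 31/69·KL, so the vectors are parallel and the points are collinear.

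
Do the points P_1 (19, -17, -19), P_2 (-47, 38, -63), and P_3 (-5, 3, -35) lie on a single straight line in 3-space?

P_1P_2 = (-66, 55, -44), P_1P_3 = (-24, 20, -16).
Each component of P_1P_3 is 4/11 times the corresponding component of P_1P_2, so P_1P_3 = 4/11·P_1P_2 and the points are collinear.

Yes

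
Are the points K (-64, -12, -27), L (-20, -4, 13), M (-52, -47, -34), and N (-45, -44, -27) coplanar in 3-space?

No

A normal to the plane through K, L, M is n = KL × KM = (1344, 788, -1636).
The plane has equation n·P = -51300. For N: n·N = -50980.
-50980 ≠ -51300, so N is off the plane.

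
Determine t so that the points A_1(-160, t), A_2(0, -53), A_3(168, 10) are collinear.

-113

Collinearity: (A_1 − A_2) must be parallel to (A_3 − A_2) = (168, 63).
Cross-multiplying the components: (t − (-53))·(168) = (-160)·(63).
Solving gives t = -113.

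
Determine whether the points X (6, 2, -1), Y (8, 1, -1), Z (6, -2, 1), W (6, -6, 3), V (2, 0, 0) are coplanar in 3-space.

The plane through X, Y, Z has normal n = XY × XZ = (-2, -4, -8) and equation n·P = -12.
Checking the remaining points: n·W = -12, n·V = -4.
Since n·V = -4 ≠ -12, V is off the plane and the points are not all coplanar.

No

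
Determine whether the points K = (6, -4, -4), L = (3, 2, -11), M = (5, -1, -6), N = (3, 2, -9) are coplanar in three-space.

A normal to the plane through K, L, M is n = KL × KM = (9, 1, -3).
The plane has equation n·P = 62. For N: n·N = 56.
56 ≠ 62, so N is off the plane.

No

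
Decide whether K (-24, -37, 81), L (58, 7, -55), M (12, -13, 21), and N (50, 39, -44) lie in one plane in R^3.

The four points are coplanar iff the 3×3 determinant with rows KL, KM, KN is zero.
Rows: (82, 44, -136), (36, 24, -60), (74, 76, -125).
Expanding along the first row: (82)(1560) − (44)(-60) + (-136)(960) = 0.
Zero determinant ⇒ coplanar.

Yes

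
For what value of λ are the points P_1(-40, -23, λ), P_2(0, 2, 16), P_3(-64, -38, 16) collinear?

16

Direction P_2P_3 = (-64, -40, 0). From the x-coordinate of P_1, the parameter along the line is τ = (-40 − 0)/(-64) = 5/8.
Then λ = 16 + 5/8·(0) = 16.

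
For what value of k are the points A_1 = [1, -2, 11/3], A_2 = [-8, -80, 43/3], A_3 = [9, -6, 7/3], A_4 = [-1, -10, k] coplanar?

5

The points are coplanar iff A_1A_2 · (A_1A_3 × A_1A_4) = 0.
Expanding, this is linear in k: (660)k + (-3300) = 0.
So k = 5.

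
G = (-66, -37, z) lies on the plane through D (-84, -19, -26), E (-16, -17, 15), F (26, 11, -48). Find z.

46

A normal to the plane is n = DE × DF = (-1274, 6006, 1820).
G lies in the plane iff n · DG = 0.
This gives (1820)z + (-83720) = 0, so z = 46.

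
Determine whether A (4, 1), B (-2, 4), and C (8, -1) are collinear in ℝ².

Yes

AB = (-6, 3), AC = (4, -2).
Twice the signed area of △ABC is (-6)(-2) − (3)(4) = 0.
The triangle is degenerate (zero area), so the points are collinear.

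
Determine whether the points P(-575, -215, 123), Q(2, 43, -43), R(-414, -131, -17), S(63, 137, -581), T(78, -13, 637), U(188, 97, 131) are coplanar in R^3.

The plane through P, Q, R has normal n = PQ × PR = (-22176, 54054, 6930) and equation n·X = 1981980.
Checking the remaining points: n·S = 1981980, n·T = 1981980, n·U = 1981980.
All equal 1981980, so all 6 points lie in one plane.

Yes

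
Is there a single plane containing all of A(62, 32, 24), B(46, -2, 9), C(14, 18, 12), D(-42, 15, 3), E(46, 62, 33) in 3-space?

Yes

The plane through A, B, C has normal n = AB × AC = (198, 528, -1408) and equation n·P = -4620.
Checking the remaining points: n·D = -4620, n·E = -4620.
All equal -4620, so all 5 points lie in one plane.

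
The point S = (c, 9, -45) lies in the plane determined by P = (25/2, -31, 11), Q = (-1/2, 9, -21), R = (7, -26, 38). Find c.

The plane through P, Q, R has equation 1240x + 527y + 155z = 868.
Substituting S: (1240)c + (-2232) = 868, so c = 5/2.

5/2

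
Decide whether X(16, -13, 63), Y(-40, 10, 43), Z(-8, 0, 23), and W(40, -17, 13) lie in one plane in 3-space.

The four points are coplanar iff the 3×3 determinant with rows XY, XZ, XW is zero.
Rows: (-56, 23, -20), (-24, 13, -40), (24, -4, -50).
Expanding along the first row: (-56)(-810) − (23)(2160) + (-20)(-216) = 0.
Zero determinant ⇒ coplanar.

Yes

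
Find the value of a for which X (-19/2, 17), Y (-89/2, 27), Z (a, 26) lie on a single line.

-41

The three points are collinear iff det[XY; XZ] = 0.
This determinant is linear in a: (-10)a + (-410) = 0, so a = -41.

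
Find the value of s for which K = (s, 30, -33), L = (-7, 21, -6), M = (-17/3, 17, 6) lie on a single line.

Direction LM = (4/3, -4, 12). From the y-coordinate of K, the parameter along the line is τ = (30 − 21)/(-4) = -9/4.
Then s = (-7) + (-9/4)·(4/3) = -10.

-10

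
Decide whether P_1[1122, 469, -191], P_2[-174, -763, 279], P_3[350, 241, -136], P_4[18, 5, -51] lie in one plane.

Yes

With P_1 as base: P_1P_2 = (-1296, -1232, 470), P_1P_3 = (-772, -228, 55), P_1P_4 = (-1104, -464, 140).
P_1P_3 × P_1P_4 = (-6400, 47360, 106496).
P_1P_2 · (P_1P_3 × P_1P_4) = 0.
The scalar triple product vanishes, so the four points are coplanar.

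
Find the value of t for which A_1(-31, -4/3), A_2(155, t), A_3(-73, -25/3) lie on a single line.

Collinearity: (A_2 − A_1) must be parallel to (A_3 − A_1) = (-42, -7).
Cross-multiplying the components: (t − (-4/3))·(-42) = (186)·(-7).
Solving gives t = 89/3.

89/3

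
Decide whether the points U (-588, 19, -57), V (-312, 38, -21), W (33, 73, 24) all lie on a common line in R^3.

UV = (276, 19, 36), UW = (621, 54, 81).
Comparing components 2 and 3: (19)(81) − (36)(54) = -405 ≠ 0, so UV and UW are not parallel and the points are not collinear.

No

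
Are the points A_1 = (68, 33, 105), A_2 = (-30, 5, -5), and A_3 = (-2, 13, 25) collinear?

No

A_1A_2 = (-98, -28, -110), A_1A_3 = (-70, -20, -80).
Comparing components 2 and 3: (-28)(-80) − (-110)(-20) = 40 ≠ 0, so A_1A_2 and A_1A_3 are not parallel and the points are not collinear.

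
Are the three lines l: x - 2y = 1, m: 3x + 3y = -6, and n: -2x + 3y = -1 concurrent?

Intersecting l and m: solving the 2×2 system gives (x, y) = (-1, -1).
Substitute into n: (-2)(-1) + (3)(-1) = -1.
This equals -1, so (-1, -1) lies on all three lines and they are concurrent.

Yes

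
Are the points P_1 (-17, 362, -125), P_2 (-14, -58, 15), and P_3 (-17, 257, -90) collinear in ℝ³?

No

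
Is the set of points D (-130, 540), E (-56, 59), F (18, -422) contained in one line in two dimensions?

Yes

DE = (74, -481), DF = (148, -962).
Twice the signed area of △DEF is (74)(-962) − (-481)(148) = 0.
The triangle is degenerate (zero area), so the points are collinear.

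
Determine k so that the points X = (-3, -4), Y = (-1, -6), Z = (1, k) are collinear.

The three points are collinear iff det[XY; XZ] = 0.
This determinant is linear in k: (2)k + (16) = 0, so k = -8.

-8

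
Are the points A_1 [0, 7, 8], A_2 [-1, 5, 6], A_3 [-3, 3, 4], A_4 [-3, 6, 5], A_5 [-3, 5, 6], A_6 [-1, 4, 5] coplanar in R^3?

The plane through A_1, A_2, A_3 has normal n = A_1A_2 × A_1A_3 = (0, 2, -2) and equation n·P = -2.
Checking the remaining points: n·A_4 = 2, n·A_5 = -2, n·A_6 = -2.
Since n·A_4 = 2 ≠ -2, A_4 is off the plane and the points are not all coplanar.

No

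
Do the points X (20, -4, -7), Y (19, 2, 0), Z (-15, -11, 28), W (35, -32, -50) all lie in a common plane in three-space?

No

The four points are coplanar iff the 3×3 determinant with rows XY, XZ, XW is zero.
Rows: (-1, 6, 7), (-35, -7, 35), (15, -28, -43).
Expanding along the first row: (-1)(1281) − (6)(980) + (7)(1085) = 434.
Nonzero ⇒ not coplanar.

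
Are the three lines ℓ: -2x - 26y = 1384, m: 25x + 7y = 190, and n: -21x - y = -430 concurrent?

No

Intersecting ℓ and m: solving the 2×2 system gives (x, y) = (23, -55).
Substitute into n: (-21)(23) + (-1)(-55) = -428.
But n requires -430 ≠ -428, so the three lines have no common point.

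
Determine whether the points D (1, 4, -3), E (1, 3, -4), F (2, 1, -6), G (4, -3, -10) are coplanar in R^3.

The four points are coplanar iff the 3×3 determinant with rows DE, DF, DG is zero.
Rows: (0, -1, -1), (1, -3, -3), (3, -7, -7).
Expanding along the first row: (0)(0) − (-1)(2) + (-1)(2) = 0.
Zero determinant ⇒ coplanar.

Yes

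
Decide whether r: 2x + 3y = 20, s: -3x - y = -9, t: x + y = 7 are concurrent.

Yes

Lines aᵢx + bᵢy = cᵢ with pairwise distinct directions are concurrent exactly when det[aᵢ bᵢ cᵢ] = 0.
Here the determinant is 0.
It vanishes, so the lines are concurrent at (1, 6).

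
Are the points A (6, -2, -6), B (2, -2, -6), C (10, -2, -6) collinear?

Yes

AB = (-4, 0, 0), AC = (4, 0, 0).
AB × AC = (0, 0, 0).
The cross product vanishes, so the three points are collinear.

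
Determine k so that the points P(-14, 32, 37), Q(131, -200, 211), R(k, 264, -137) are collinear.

Direction PQ = (145, -232, 174). From the y-coordinate of R, the parameter along the line is τ = (264 − 32)/(-232) = -1.
Then k = (-14) + (-1)·(145) = -159.

-159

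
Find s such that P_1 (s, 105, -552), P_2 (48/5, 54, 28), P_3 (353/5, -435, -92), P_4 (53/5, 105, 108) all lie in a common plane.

The points are coplanar iff P_1P_2 · (P_1P_3 × P_1P_4) = 0.
Expanding, this is linear in s: (33000)s + (2026200) = 0.
So s = -307/5.

-307/5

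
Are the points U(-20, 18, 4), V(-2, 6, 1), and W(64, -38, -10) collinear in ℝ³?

UV = (18, -12, -3), UW = (84, -56, -14).
UV × UW = (0, 0, 0).
The cross product vanishes, so the three points are collinear.

Yes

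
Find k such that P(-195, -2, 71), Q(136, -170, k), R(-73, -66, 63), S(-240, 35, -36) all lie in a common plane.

3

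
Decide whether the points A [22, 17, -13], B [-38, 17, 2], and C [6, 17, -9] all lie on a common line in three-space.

AB = (-60, 0, 15), AC = (-16, 0, 4).
AB × AC = (0, 0, 0).
The cross product vanishes, so the three points are collinear.

Yes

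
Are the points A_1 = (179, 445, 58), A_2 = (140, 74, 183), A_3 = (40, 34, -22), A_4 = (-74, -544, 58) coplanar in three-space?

With A_1 as base: A_1A_2 = (-39, -371, 125), A_1A_3 = (-139, -411, -80), A_1A_4 = (-253, -989, 0).
A_1A_3 × A_1A_4 = (-79120, 20240, 33488).
A_1A_2 · (A_1A_3 × A_1A_4) = -237360.
Since -237360 ≠ 0, the four points are not coplanar.

No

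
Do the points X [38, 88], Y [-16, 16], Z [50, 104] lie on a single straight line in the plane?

XY = (-54, -72), XZ = (12, 16).
Twice the signed area of △XYZ is (-54)(16) − (-72)(12) = 0.
The triangle is degenerate (zero area), so the points are collinear.

Yes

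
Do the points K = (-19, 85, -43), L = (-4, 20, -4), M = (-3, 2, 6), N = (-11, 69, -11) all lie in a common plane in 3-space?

The four points are coplanar iff the 3×3 determinant with rows KL, KM, KN is zero.
Rows: (15, -65, 39), (16, -83, 49), (8, -16, 32).
Expanding along the first row: (15)(-1872) − (-65)(120) + (39)(408) = -4368.
Nonzero ⇒ not coplanar.

No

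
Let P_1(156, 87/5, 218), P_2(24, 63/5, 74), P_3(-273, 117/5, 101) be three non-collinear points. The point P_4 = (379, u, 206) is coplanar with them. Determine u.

A normal to the plane is n = P_1P_2 × P_1P_3 = (7128/5, 46332, -14256/5).
P_4 lies in the plane iff n · P_1P_4 = 0.
This gives (46332)u + (-2270268/5) = 0, so u = 49/5.

49/5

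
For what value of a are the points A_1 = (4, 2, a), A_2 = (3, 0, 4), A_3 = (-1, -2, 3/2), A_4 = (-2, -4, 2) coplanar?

7/2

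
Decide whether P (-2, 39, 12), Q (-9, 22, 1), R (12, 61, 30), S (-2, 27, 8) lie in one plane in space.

A normal to the plane through P, Q, R is n = PQ × PR = (-64, -28, 84).
The plane has equation n·X = 44. For S: n·S = 44.
Equal, so S lies in the plane and all four are coplanar.

Yes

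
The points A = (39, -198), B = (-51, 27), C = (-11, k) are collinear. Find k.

The three points are collinear iff det[AB; AC] = 0.
This determinant is linear in k: (-90)k + (-6570) = 0, so k = -73.

-73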